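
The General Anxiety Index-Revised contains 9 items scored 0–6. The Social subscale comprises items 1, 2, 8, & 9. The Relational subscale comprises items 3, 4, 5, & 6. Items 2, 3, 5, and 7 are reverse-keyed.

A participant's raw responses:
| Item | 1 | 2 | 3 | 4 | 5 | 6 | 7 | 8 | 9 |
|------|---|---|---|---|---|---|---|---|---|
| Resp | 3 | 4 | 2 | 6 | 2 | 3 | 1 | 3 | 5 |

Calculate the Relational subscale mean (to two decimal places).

Relational items: 3, 4, 5, 6.
Of these, items 3 and 5 are reverse-keyed; reverse-coded value = 6 − response.
  item 3: 6 − 2 = 4
  item 4: 6
  item 5: 6 − 2 = 4
  item 6: 3
Sum = 4 + 6 + 4 + 3 = 17
Mean = 17 / 4 = 4.25

4.25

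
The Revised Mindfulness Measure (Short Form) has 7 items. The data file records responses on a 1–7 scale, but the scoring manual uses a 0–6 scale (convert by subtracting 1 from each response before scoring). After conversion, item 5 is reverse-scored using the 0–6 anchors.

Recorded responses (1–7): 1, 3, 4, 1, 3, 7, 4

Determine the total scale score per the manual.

Convert to 0–6: 0, 2, 3, 0, 2, 6, 3
Reverse-coded (on a 0–6 scale, reversed = 6 − raw):
  item 5: 6 − 2 = 4
Scored: 0, 2, 3, 0, 4, 6, 3
Total = 18

18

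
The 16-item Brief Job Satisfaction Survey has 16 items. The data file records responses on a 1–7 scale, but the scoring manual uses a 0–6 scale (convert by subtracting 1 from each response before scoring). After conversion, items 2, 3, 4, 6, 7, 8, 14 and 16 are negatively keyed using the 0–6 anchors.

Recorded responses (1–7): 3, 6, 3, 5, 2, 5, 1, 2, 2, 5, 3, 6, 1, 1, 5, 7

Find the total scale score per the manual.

45

Convert to 0–6: 2, 5, 2, 4, 1, 4, 0, 1, 1, 4, 2, 5, 0, 0, 4, 6
Reverse-coded (reversed = (0+6) − raw = 6 − raw):
  item 2: 6 − 5 = 1
  item 3: 6 − 2 = 4
  item 4: 6 − 4 = 2
  item 6: 6 − 4 = 2
  item 7: 6 − 0 = 6
  item 8: 6 − 1 = 5
  item 14: 6 − 0 = 6
  item 16: 6 − 6 = 0
Scored: 2, 1, 4, 2, 1, 2, 6, 5, 1, 4, 2, 5, 0, 6, 4, 0
Total = 45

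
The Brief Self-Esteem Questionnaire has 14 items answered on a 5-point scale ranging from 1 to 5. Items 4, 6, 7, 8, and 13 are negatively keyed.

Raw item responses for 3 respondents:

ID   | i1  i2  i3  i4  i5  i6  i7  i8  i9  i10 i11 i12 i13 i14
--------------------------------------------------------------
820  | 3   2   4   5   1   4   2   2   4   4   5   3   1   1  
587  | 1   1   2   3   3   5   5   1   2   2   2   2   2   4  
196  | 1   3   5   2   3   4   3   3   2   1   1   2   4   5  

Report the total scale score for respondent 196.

Respondent 196 raw: 1, 3, 5, 2, 3, 4, 3, 3, 2, 1, 1, 2, 4, 5.
Reverse-coded (reverse-coded value = 6 − response):
  item 1: 1
  item 2: 3
  item 3: 5
  item 4: 6 − 2 = 4
  item 5: 3
  item 6: 6 − 4 = 2
  item 7: 6 − 3 = 3
  item 8: 6 − 3 = 3
  item 9: 2
  item 10: 1
  item 11: 1
  item 12: 2
  item 13: 6 − 4 = 2
  item 14: 5
Sum = 1 + 3 + 5 + 4 + 3 + 2 + 3 + 3 + 2 + 1 + 1 + 2 + 2 + 5 = 37

37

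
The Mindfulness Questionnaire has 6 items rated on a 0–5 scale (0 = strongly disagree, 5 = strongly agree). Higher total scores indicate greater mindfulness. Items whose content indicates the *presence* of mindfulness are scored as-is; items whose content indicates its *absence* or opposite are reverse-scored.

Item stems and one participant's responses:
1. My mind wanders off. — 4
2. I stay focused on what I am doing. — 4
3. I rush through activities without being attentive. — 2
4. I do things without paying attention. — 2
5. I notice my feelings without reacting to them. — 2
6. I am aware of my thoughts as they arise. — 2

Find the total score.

Items 1, 3, 4 describe the absence/opposite of mindfulness → reverse-score.
reversed = (0+5) − raw = 5 − raw.
  item 1: 5 − 4 = 1
  item 2: 4
  item 3: 5 − 2 = 3
  item 4: 5 − 2 = 3
  item 5: 2
  item 6: 2
Total = 1 + 4 + 3 + 3 + 2 + 2 = 15

15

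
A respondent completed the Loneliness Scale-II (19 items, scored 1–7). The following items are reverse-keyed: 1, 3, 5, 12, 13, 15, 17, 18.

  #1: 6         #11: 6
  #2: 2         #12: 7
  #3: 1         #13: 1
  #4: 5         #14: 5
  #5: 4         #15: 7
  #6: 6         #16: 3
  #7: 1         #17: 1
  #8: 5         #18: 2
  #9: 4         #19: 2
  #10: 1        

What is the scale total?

Apply reverse scoring (reverse-coded value = 8 − response):
  item 1: 8 − 6 = 2
  item 3: 8 − 1 = 7
  item 5: 8 − 4 = 4
  item 12: 8 − 7 = 1
  item 13: 8 − 1 = 7
  item 15: 8 − 7 = 1
  item 17: 8 − 1 = 7
  item 18: 8 − 2 = 6
After reverse-coding: 2, 2, 7, 5, 4, 6, 1, 5, 4, 1, 6, 1, 7, 5, 1, 3, 7, 6, 2
Total = 2 + 2 + 7 + 5 + 4 + 6 + 1 + 5 + 4 + 1 + 6 + 1 + 7 + 5 + 1 + 3 + 7 + 6 + 2 = 75

75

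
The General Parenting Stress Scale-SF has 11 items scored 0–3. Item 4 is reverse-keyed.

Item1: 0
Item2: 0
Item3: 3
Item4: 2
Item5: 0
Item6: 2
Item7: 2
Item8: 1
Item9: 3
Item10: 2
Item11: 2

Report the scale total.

Reversing item 4 with 3 − raw:
Total = 0 + 0 + 3 + (3−2) + 0 + 2 + 2 + 1 + 3 + 2 + 2
      = 0 + 0 + 3 + 1 + 0 + 2 + 2 + 1 + 3 + 2 + 2 = 16

16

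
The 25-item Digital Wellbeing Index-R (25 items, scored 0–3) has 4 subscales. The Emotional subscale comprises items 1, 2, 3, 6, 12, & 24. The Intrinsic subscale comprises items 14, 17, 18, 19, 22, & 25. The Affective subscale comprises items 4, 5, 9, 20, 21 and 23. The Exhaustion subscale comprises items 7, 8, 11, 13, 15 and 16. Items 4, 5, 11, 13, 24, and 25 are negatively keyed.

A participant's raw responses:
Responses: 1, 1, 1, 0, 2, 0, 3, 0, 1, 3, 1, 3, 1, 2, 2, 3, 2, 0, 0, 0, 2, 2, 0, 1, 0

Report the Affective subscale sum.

7

Affective items: 4, 5, 9, 20, 21, 23.
Of these, items 4 and 5 are negatively keyed; reversed = (0+3) − raw = 3 − raw.
  item 4: 3 − 0 = 3
  item 5: 3 − 2 = 1
  item 9: 1
  item 20: 0
  item 21: 2
  item 23: 0
Sum = 3 + 1 + 1 + 0 + 2 + 0 = 7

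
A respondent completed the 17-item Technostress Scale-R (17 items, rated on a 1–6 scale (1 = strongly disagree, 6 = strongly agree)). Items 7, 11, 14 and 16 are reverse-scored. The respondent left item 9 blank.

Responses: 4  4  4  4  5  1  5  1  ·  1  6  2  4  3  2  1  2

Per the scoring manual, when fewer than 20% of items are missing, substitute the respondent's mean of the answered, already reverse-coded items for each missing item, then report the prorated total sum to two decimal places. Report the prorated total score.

Reverse-coded (on a 1–6 scale, reversed = 7 − raw):
  item 7: 7 − 5 = 2
  item 11: 7 − 6 = 1
  item 14: 7 − 3 = 4
  item 16: 7 − 1 = 6
Completed scored items (16 of 17): 4, 4, 4, 4, 5, 1, 2, 1, 1, 1, 2, 4, 4, 2, 6, 2; sum = 47.
Person mean = 47 / 16 ≈ 2.9375
Prorated total = (47 / 16) × 17 = 49.94 (to 2 dp)

49.94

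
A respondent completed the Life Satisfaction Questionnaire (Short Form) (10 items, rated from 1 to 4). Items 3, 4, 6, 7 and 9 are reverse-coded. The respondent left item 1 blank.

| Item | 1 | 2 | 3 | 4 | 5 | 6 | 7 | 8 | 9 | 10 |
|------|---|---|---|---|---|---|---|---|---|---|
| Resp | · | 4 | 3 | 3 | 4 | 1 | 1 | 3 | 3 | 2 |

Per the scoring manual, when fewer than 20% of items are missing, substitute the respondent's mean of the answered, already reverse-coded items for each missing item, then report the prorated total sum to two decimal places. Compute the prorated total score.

Reverse-coded (on a 1–4 scale, reversed = 5 − raw):
  item 3: 5 − 3 = 2
  item 4: 5 − 3 = 2
  item 6: 5 − 1 = 4
  item 7: 5 − 1 = 4
  item 9: 5 − 3 = 2
Completed scored items (9 of 10): 4, 2, 2, 4, 4, 4, 3, 2, 2; sum = 27.
Person mean = 27 / 9 ≈ 3.0000
Prorated total = (27 / 9) × 10 = 30.00 (to 2 dp)

30.00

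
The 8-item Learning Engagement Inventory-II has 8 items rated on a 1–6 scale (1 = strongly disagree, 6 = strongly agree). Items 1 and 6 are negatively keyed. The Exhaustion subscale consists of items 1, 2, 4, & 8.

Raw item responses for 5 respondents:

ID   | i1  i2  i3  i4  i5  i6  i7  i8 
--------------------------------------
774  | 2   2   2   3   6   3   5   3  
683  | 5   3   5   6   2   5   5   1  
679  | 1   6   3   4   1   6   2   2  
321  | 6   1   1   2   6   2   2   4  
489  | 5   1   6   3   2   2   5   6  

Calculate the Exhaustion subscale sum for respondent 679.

Respondent 679 raw: 1, 6, 3, 4, 1, 6, 2, 2.
Exhaustion items: 1, 2, 4, 8.
Reverse-coded (on a 1–6 scale, reversed = 7 − raw):
  item 1: 7 − 1 = 6
  item 2: 6
  item 4: 4
  item 8: 2
Sum = 6 + 6 + 4 + 2 = 18

18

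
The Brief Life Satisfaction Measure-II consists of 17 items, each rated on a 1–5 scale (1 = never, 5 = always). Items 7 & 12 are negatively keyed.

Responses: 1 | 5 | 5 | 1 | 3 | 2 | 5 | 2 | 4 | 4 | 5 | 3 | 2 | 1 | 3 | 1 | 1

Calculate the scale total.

Raw sum = 48. Negatively keyed items: 7, 12; their raw sum = 8.
Each reversal replaces raw with 6 − raw, changing the total by 6 − 2·raw per item.
Total = 48 + 2·6 − 2·8 = 48 + 12 − 16 = 44

44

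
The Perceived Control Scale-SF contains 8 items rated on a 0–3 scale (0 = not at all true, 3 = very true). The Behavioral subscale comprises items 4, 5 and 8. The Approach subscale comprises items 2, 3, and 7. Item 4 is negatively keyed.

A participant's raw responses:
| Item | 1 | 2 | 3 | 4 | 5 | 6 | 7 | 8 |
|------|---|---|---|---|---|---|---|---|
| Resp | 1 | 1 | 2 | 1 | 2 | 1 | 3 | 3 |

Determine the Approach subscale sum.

Approach items: 2, 3, 7.
  item 2: 1
  item 3: 2
  item 7: 3
Sum = 1 + 2 + 3 = 6

6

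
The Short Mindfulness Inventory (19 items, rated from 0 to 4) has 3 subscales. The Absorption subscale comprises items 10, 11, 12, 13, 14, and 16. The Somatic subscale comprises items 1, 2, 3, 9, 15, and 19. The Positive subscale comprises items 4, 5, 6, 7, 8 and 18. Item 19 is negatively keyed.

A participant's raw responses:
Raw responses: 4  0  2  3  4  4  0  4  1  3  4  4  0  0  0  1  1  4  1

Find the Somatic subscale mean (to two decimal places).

Somatic items: 1, 2, 3, 9, 15, 19.
Of these, item 19 is negatively keyed; on a 0–4 scale, reversed = 4 − raw.
  item 1: 4
  item 2: 0
  item 3: 2
  item 9: 1
  item 15: 0
  item 19: 4 − 1 = 3
Sum = 4 + 0 + 2 + 1 + 0 + 3 = 10
Mean = 10 / 6 = 1.67

1.67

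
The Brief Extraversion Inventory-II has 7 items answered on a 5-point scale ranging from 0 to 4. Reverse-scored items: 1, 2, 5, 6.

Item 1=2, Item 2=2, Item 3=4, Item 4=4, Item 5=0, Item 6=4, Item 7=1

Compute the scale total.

17

Reversing items 1, 2, 5 and 6 with 4 − raw:
Total = (4−2) + (4−2) + 4 + 4 + (4−0) + (4−4) + 1
      = 2 + 2 + 4 + 4 + 4 + 0 + 1 = 17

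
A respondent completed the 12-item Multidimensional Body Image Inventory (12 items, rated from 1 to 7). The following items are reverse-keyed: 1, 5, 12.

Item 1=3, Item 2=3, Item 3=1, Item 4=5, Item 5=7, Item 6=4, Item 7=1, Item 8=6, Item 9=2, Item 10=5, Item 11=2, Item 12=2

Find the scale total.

41

Raw sum = 41. Reverse-keyed items: 1, 5, 12; their raw sum = 12.
Each reversal replaces raw with 8 − raw, changing the total by 8 − 2·raw per item.
Total = 41 + 3·8 − 2·12 = 41 + 24 − 24 = 41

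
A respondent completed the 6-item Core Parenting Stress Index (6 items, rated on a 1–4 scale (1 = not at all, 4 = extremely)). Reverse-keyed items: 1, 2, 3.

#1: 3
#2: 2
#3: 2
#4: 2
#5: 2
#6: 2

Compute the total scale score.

Reverse-coded items (reversed = (1+4) − raw = 5 − raw):
  item 1: 5 − 3 = 2
  item 2: 5 − 2 = 3
  item 3: 5 − 2 = 3
Scored responses: 2, 3, 3, 2, 2, 2
Total = 2 + 3 + 3 + 2 + 2 + 2 = 14

14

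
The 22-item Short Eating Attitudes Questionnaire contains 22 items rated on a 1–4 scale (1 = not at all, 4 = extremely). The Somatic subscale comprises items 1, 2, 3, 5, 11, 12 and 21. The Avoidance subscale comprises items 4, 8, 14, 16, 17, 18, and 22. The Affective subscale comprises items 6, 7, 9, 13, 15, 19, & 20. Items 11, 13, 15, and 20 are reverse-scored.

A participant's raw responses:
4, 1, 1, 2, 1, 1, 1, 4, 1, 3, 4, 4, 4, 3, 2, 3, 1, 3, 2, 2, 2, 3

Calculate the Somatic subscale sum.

14

Somatic items: 1, 2, 3, 5, 11, 12, 21.
Of these, item 11 is reverse-scored; reverse-coded value = 5 − response.
  item 1: 4
  item 2: 1
  item 3: 1
  item 5: 1
  item 11: 5 − 4 = 1
  item 12: 4
  item 21: 2
Sum = 4 + 1 + 1 + 1 + 1 + 4 + 2 = 14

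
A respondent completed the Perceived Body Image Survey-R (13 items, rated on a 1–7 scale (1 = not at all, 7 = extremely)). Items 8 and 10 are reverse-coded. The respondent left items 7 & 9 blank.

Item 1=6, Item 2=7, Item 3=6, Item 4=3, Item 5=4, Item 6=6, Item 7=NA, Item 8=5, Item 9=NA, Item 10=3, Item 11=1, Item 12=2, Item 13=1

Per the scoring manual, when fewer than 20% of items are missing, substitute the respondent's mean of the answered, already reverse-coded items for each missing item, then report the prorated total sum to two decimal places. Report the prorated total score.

52.00

Reverse-coded (reversed = (1+7) − raw = 8 − raw):
  item 8: 8 − 5 = 3
  item 10: 8 − 3 = 5
Completed scored items (11 of 13): 6, 7, 6, 3, 4, 6, 3, 5, 1, 2, 1; sum = 44.
Person mean = 44 / 11 ≈ 4.0000
Prorated total = (44 / 11) × 13 = 52.00 (to 2 dp)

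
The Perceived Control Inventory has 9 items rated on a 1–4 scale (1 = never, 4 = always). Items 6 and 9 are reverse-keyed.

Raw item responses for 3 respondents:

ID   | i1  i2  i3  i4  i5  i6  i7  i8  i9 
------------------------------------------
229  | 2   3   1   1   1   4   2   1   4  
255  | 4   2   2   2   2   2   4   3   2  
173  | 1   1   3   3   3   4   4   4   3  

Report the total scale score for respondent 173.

22

Respondent 173 raw: 1, 1, 3, 3, 3, 4, 4, 4, 3.
Reverse-coded (reversed = (1+4) − raw = 5 − raw):
  item 1: 1
  item 2: 1
  item 3: 3
  item 4: 3
  item 5: 3
  item 6: 5 − 4 = 1
  item 7: 4
  item 8: 4
  item 9: 5 − 3 = 2
Sum = 1 + 1 + 3 + 3 + 3 + 1 + 4 + 4 + 2 = 22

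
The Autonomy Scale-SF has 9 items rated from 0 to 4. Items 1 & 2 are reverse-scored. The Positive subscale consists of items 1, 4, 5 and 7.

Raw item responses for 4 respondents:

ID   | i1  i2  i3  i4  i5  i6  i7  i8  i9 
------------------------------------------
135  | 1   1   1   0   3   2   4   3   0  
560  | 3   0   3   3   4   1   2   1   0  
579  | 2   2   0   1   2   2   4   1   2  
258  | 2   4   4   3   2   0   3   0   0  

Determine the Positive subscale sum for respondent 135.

10

Respondent 135 raw: 1, 1, 1, 0, 3, 2, 4, 3, 0.
Positive items: 1, 4, 5, 7.
Reverse-coded (on a 0–4 scale, reversed = 4 − raw):
  item 1: 4 − 1 = 3
  item 4: 0
  item 5: 3
  item 7: 4
Sum = 3 + 0 + 3 + 4 = 10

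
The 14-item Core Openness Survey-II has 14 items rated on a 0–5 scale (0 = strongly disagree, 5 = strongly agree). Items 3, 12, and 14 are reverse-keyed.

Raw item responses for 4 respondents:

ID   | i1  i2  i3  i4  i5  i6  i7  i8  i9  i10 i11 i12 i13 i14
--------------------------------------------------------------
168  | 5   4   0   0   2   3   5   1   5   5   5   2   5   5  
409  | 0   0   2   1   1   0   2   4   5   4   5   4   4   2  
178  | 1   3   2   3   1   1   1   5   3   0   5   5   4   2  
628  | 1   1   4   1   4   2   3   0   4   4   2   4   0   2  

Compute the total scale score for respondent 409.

33

Respondent 409 raw: 0, 0, 2, 1, 1, 0, 2, 4, 5, 4, 5, 4, 4, 2.
Reverse-coded (reversed = (0+5) − raw = 5 − raw):
  item 1: 0
  item 2: 0
  item 3: 5 − 2 = 3
  item 4: 1
  item 5: 1
  item 6: 0
  item 7: 2
  item 8: 4
  item 9: 5
  item 10: 4
  item 11: 5
  item 12: 5 − 4 = 1
  item 13: 4
  item 14: 5 − 2 = 3
Sum = 0 + 0 + 3 + 1 + 1 + 0 + 2 + 4 + 5 + 4 + 5 + 1 + 4 + 3 = 33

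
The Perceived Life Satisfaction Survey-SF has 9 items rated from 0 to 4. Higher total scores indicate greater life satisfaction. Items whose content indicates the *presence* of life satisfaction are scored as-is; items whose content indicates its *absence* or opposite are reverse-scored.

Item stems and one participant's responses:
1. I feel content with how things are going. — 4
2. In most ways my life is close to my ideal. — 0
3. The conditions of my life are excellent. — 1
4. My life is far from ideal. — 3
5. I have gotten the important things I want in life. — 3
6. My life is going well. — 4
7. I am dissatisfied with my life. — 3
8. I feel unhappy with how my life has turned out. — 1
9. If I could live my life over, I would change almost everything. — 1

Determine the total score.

20

Items 4, 7, 8, 9 describe the absence/opposite of life satisfaction → reverse-score.
reverse-coded value = 4 − response.
  item 1: 4
  item 2: 0
  item 3: 1
  item 4: 4 − 3 = 1
  item 5: 3
  item 6: 4
  item 7: 4 − 3 = 1
  item 8: 4 − 1 = 3
  item 9: 4 − 1 = 3
Total = 4 + 0 + 1 + 1 + 3 + 4 + 1 + 3 + 3 = 20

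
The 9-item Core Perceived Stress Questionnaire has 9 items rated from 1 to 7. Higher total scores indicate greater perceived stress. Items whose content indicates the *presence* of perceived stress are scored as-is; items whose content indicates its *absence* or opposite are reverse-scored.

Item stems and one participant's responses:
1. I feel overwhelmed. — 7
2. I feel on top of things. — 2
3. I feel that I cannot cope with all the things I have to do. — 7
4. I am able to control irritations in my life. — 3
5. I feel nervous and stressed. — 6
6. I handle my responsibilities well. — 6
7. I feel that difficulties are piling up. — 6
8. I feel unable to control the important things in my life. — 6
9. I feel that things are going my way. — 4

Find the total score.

Items 2, 4, 6, 9 describe the absence/opposite of perceived stress → reverse-score.
on a 1–7 scale, reversed = 8 − raw.
  item 1: 7
  item 2: 8 − 2 = 6
  item 3: 7
  item 4: 8 − 3 = 5
  item 5: 6
  item 6: 8 − 6 = 2
  item 7: 6
  item 8: 6
  item 9: 8 − 4 = 4
Total = 7 + 6 + 7 + 5 + 6 + 2 + 6 + 6 + 4 = 49

49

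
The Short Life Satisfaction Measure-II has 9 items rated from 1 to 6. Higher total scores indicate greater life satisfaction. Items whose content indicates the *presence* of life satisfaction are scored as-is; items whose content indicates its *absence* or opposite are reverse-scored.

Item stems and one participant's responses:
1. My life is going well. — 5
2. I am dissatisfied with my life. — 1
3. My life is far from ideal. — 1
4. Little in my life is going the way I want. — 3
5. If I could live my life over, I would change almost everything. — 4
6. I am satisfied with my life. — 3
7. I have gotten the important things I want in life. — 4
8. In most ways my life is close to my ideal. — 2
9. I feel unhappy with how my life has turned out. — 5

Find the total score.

35

Items 2, 3, 4, 5, 9 describe the absence/opposite of life satisfaction → reverse-score.
reversed = (1+6) − raw = 7 − raw.
  item 1: 5
  item 2: 7 − 1 = 6
  item 3: 7 − 1 = 6
  item 4: 7 − 3 = 4
  item 5: 7 − 4 = 3
  item 6: 3
  item 7: 4
  item 8: 2
  item 9: 7 − 5 = 2
Total = 5 + 6 + 6 + 4 + 3 + 3 + 4 + 2 + 2 = 35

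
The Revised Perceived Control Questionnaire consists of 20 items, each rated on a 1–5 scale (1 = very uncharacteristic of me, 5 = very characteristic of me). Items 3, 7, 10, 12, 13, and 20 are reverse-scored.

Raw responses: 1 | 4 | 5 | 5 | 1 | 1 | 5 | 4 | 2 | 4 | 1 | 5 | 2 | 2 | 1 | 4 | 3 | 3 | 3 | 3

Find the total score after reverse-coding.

Reversing items 3, 7, 10, 12, 13 and 20 with 6 − raw:
Total = 1 + 4 + (6−5) + 5 + 1 + 1 + (6−5) + 4 + 2 + (6−4) + 1 + (6−5) + (6−2) + 2 + 1 + 4 + 3 + 3 + 3 + (6−3)
      = 1 + 4 + 1 + 5 + 1 + 1 + 1 + 4 + 2 + 2 + 1 + 1 + 4 + 2 + 1 + 4 + 3 + 3 + 3 + 3 = 47

47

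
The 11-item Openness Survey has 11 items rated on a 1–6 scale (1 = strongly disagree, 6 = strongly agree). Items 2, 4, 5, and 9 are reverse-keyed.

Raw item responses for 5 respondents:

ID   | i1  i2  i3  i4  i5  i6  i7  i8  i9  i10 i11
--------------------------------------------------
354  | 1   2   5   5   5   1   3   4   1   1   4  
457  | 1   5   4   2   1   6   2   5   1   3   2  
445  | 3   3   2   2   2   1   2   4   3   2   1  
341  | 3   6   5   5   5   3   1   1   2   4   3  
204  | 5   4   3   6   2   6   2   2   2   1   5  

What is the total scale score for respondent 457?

Respondent 457 raw: 1, 5, 4, 2, 1, 6, 2, 5, 1, 3, 2.
Reverse-coded (reverse-coded value = 7 − response):
  item 1: 1
  item 2: 7 − 5 = 2
  item 3: 4
  item 4: 7 − 2 = 5
  item 5: 7 − 1 = 6
  item 6: 6
  item 7: 2
  item 8: 5
  item 9: 7 − 1 = 6
  item 10: 3
  item 11: 2
Sum = 1 + 2 + 4 + 5 + 6 + 6 + 2 + 5 + 6 + 3 + 2 = 42

42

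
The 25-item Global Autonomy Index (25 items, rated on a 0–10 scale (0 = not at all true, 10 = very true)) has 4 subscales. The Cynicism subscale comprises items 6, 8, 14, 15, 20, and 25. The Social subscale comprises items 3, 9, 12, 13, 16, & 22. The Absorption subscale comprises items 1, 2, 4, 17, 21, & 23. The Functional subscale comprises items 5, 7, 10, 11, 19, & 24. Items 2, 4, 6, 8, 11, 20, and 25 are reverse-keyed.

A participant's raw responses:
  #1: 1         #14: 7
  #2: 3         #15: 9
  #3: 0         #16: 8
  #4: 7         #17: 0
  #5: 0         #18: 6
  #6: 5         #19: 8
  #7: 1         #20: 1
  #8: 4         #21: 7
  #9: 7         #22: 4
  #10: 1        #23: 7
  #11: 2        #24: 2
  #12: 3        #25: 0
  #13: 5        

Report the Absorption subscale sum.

Absorption items: 1, 2, 4, 17, 21, 23.
Of these, items 2 and 4 are reverse-keyed; reverse-coded value = 10 − response.
  item 1: 1
  item 2: 10 − 3 = 7
  item 4: 10 − 7 = 3
  item 17: 0
  item 21: 7
  item 23: 7
Sum = 1 + 7 + 3 + 0 + 7 + 7 = 25

25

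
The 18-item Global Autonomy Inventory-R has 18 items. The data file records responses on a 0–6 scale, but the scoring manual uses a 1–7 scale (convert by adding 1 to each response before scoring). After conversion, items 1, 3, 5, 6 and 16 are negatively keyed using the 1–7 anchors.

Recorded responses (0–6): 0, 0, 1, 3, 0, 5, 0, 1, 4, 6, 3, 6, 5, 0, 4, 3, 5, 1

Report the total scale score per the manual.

77

Convert to 1–7: 1, 1, 2, 4, 1, 6, 1, 2, 5, 7, 4, 7, 6, 1, 5, 4, 6, 2
Reverse-coded (reversed = (1+7) − raw = 8 − raw):
  item 1: 8 − 1 = 7
  item 3: 8 − 2 = 6
  item 5: 8 − 1 = 7
  item 6: 8 − 6 = 2
  item 16: 8 − 4 = 4
Scored: 7, 1, 6, 4, 7, 2, 1, 2, 5, 7, 4, 7, 6, 1, 5, 4, 6, 2
Total = 77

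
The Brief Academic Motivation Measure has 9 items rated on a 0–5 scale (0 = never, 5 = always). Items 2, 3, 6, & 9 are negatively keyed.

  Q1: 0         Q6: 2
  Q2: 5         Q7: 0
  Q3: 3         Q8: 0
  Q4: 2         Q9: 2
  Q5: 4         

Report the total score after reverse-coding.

Reverse-coded items (reverse-coded value = 5 − response):
  item 2: 5 − 5 = 0
  item 3: 5 − 3 = 2
  item 6: 5 − 2 = 3
  item 9: 5 − 2 = 3
Scored items: 0, 0, 2, 2, 4, 3, 0, 0, 3
Total = 0 + 0 + 2 + 2 + 4 + 3 + 0 + 0 + 3 = 14

14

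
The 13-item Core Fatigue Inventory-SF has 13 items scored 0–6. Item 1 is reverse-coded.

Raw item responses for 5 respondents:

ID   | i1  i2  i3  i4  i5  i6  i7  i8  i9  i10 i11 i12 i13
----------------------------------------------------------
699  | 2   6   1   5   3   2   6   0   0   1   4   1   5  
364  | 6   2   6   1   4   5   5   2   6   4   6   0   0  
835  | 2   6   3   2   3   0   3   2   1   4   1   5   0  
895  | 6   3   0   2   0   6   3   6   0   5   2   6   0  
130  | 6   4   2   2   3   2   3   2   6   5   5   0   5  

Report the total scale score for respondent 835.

Respondent 835 raw: 2, 6, 3, 2, 3, 0, 3, 2, 1, 4, 1, 5, 0.
Reverse-coded (on a 0–6 scale, reversed = 6 − raw):
  item 1: 6 − 2 = 4
  item 2: 6
  item 3: 3
  item 4: 2
  item 5: 3
  item 6: 0
  item 7: 3
  item 8: 2
  item 9: 1
  item 10: 4
  item 11: 1
  item 12: 5
  item 13: 0
Sum = 4 + 6 + 3 + 2 + 3 + 0 + 3 + 2 + 1 + 4 + 1 + 5 + 0 = 34

34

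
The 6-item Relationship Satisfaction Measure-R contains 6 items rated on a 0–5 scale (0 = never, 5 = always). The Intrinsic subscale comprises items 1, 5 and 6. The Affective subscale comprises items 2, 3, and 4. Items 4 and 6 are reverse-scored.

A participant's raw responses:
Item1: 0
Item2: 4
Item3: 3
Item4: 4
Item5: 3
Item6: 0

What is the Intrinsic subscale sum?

8

Intrinsic items: 1, 5, 6.
Of these, item 6 is reverse-scored; on a 0–5 scale, reversed = 5 − raw.
  item 1: 0
  item 5: 3
  item 6: 5 − 0 = 5
Sum = 0 + 3 + 5 = 8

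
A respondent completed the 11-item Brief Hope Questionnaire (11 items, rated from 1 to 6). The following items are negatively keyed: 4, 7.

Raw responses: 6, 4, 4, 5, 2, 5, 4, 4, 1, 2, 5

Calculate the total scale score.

Apply reverse scoring (reversed = (1+6) − raw = 7 − raw):
  item 4: 7 − 5 = 2
  item 7: 7 − 4 = 3
Scored items: 6, 4, 4, 2, 2, 5, 3, 4, 1, 2, 5
Total = 6 + 4 + 4 + 2 + 2 + 5 + 3 + 4 + 1 + 2 + 5 = 38

38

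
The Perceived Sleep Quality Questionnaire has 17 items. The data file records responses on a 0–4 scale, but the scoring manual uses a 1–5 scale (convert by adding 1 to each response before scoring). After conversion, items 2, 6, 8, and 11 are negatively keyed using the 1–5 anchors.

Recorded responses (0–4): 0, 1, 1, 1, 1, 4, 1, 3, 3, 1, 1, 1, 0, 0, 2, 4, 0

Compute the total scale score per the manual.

39

Convert to 1–5: 1, 2, 2, 2, 2, 5, 2, 4, 4, 2, 2, 2, 1, 1, 3, 5, 1
Reverse-coded (reverse-coded value = 6 − response):
  item 2: 6 − 2 = 4
  item 6: 6 − 5 = 1
  item 8: 6 − 4 = 2
  item 11: 6 − 2 = 4
Scored: 1, 4, 2, 2, 2, 1, 2, 2, 4, 2, 4, 2, 1, 1, 3, 5, 1
Total = 39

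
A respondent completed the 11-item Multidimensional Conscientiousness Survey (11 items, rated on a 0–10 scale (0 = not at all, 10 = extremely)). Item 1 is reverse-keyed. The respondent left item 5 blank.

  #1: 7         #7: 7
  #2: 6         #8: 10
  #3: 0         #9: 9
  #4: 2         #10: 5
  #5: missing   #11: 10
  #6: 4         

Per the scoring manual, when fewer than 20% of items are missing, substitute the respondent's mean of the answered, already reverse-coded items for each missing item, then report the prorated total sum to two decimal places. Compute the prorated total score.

61.60

Reverse-coded (reversed = (0+10) − raw = 10 − raw):
  item 1: 10 − 7 = 3
Completed scored items (10 of 11): 3, 6, 0, 2, 4, 7, 10, 9, 5, 10; sum = 56.
Person mean = 56 / 10 ≈ 5.6000
Prorated total = (56 / 10) × 11 = 61.60 (to 2 dp)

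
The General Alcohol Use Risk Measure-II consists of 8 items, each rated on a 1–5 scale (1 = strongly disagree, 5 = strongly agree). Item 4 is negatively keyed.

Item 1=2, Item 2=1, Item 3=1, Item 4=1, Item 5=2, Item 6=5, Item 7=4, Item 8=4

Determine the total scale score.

Reversing item 4 with 6 − raw:
Total = 2 + 1 + 1 + (6−1) + 2 + 5 + 4 + 4
      = 2 + 1 + 1 + 5 + 2 + 5 + 4 + 4 = 24

24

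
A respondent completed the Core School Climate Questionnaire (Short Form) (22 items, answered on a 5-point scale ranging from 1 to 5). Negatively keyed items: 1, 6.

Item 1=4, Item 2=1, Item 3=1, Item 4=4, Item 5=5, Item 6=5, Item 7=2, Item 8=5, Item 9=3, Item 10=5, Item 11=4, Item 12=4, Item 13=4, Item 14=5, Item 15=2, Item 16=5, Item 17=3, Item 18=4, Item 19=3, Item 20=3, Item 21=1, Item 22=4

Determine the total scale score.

71

Raw sum = 77. Negatively keyed items: 1, 6; their raw sum = 9.
Each reversal replaces raw with 6 − raw, changing the total by 6 − 2·raw per item.
Total = 77 + 2·6 − 2·9 = 77 + 12 − 18 = 71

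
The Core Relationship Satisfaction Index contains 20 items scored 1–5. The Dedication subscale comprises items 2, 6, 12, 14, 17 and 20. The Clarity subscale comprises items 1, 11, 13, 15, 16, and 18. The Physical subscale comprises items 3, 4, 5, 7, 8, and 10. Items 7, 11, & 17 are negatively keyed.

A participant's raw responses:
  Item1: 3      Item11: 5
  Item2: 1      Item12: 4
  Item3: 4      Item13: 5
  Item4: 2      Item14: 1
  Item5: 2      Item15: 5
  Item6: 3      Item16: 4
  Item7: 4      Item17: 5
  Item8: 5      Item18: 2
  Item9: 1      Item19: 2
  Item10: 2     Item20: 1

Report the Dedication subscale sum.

Dedication items: 2, 6, 12, 14, 17, 20.
Of these, item 17 is negatively keyed; reverse-coded value = 6 − response.
  item 2: 1
  item 6: 3
  item 12: 4
  item 14: 1
  item 17: 6 − 5 = 1
  item 20: 1
Sum = 1 + 3 + 4 + 1 + 1 + 1 = 11

11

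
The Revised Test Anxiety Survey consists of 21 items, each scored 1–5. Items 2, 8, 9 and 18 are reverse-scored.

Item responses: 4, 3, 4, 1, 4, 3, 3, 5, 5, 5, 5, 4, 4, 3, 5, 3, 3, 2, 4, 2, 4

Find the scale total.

70

Reverse-scored items use 6 − raw:
  item 2: 6 − 3 = 3
  item 8: 6 − 5 = 1
  item 9: 6 − 5 = 1
  item 18: 6 − 2 = 4
Scored responses: 4, 3, 4, 1, 4, 3, 3, 1, 1, 5, 5, 4, 4, 3, 5, 3, 3, 4, 4, 2, 4
Total = 4 + 3 + 4 + 1 + 4 + 3 + 3 + 1 + 1 + 5 + 5 + 4 + 4 + 3 + 5 + 3 + 3 + 4 + 4 + 2 + 4 = 70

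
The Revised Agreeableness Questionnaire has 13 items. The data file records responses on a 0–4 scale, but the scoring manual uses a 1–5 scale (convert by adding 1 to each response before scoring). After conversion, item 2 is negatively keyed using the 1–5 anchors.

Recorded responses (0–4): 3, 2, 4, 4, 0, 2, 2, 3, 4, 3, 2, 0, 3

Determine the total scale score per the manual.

Convert to 1–5: 4, 3, 5, 5, 1, 3, 3, 4, 5, 4, 3, 1, 4
Reverse-coded (on a 1–5 scale, reversed = 6 − raw):
  item 2: 6 − 3 = 3
Scored: 4, 3, 5, 5, 1, 3, 3, 4, 5, 4, 3, 1, 4
Total = 45

45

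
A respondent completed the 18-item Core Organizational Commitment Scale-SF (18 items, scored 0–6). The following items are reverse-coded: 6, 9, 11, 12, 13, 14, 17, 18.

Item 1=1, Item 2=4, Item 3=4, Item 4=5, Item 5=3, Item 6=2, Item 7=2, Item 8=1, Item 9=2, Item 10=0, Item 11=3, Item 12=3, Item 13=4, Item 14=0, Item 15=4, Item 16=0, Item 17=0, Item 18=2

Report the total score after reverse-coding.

Reverse-coded items use 6 − raw:
  item 6: 6 − 2 = 4
  item 9: 6 − 2 = 4
  item 11: 6 − 3 = 3
  item 12: 6 − 3 = 3
  item 13: 6 − 4 = 2
  item 14: 6 − 0 = 6
  item 17: 6 − 0 = 6
  item 18: 6 − 2 = 4
After reverse-coding: 1, 4, 4, 5, 3, 4, 2, 1, 4, 0, 3, 3, 2, 6, 4, 0, 6, 4
Total = 1 + 4 + 4 + 5 + 3 + 4 + 2 + 1 + 4 + 0 + 3 + 3 + 2 + 6 + 4 + 0 + 6 + 4 = 56

56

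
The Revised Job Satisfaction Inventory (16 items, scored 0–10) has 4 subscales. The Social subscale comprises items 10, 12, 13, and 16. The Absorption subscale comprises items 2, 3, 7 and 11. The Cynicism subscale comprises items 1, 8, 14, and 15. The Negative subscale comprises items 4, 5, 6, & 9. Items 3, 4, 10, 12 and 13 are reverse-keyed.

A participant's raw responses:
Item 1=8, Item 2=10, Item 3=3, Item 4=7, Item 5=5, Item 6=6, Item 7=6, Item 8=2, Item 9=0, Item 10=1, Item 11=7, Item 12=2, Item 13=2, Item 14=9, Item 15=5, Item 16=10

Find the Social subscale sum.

35

Social items: 10, 12, 13, 16.
Of these, items 10, 12, & 13 are reverse-keyed; on a 0–10 scale, reversed = 10 − raw.
  item 10: 10 − 1 = 9
  item 12: 10 − 2 = 8
  item 13: 10 − 2 = 8
  item 16: 10
Sum = 9 + 8 + 8 + 10 = 35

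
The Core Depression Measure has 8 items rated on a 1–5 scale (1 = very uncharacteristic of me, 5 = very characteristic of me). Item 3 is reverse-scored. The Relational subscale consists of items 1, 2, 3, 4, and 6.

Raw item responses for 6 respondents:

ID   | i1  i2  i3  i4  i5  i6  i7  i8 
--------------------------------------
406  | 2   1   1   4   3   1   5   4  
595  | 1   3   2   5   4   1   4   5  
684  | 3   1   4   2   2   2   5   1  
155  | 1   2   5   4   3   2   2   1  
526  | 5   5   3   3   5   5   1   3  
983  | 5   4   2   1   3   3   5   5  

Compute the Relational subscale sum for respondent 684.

10

Respondent 684 raw: 3, 1, 4, 2, 2, 2, 5, 1.
Relational items: 1, 2, 3, 4, 6.
Reverse-coded (reverse-coded value = 6 − response):
  item 1: 3
  item 2: 1
  item 3: 6 − 4 = 2
  item 4: 2
  item 6: 2
Sum = 3 + 1 + 2 + 2 + 2 = 10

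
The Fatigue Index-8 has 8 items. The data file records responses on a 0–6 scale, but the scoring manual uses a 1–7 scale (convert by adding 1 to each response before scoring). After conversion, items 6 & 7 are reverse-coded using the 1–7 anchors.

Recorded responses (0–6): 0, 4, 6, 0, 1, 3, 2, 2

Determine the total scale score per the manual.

28

Convert to 1–7: 1, 5, 7, 1, 2, 4, 3, 3
Reverse-coded (reverse-coded value = 8 − response):
  item 6: 8 − 4 = 4
  item 7: 8 − 3 = 5
Scored: 1, 5, 7, 1, 2, 4, 5, 3
Total = 28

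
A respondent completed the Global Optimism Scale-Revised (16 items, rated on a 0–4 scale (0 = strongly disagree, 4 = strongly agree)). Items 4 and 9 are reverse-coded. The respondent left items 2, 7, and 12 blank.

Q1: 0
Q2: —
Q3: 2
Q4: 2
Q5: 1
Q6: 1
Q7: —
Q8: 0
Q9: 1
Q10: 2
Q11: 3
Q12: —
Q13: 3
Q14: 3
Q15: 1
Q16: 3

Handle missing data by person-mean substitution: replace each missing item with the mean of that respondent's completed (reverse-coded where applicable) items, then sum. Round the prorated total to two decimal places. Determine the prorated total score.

29.54

Reverse-coded (reversed = (0+4) − raw = 4 − raw):
  item 4: 4 − 2 = 2
  item 9: 4 − 1 = 3
Completed scored items (13 of 16): 0, 2, 2, 1, 1, 0, 3, 2, 3, 3, 3, 1, 3; sum = 24.
Person mean = 24 / 13 ≈ 1.8462
Prorated total = (24 / 13) × 16 = 29.54 (to 2 dp)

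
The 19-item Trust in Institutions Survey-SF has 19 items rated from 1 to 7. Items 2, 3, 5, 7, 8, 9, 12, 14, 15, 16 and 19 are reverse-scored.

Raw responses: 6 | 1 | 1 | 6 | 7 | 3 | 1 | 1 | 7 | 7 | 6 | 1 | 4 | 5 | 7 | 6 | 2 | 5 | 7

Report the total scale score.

Apply reverse scoring (reversed = (1+7) − raw = 8 − raw):
  item 2: 8 − 1 = 7
  item 3: 8 − 1 = 7
  item 5: 8 − 7 = 1
  item 7: 8 − 1 = 7
  item 8: 8 − 1 = 7
  item 9: 8 − 7 = 1
  item 12: 8 − 1 = 7
  item 14: 8 − 5 = 3
  item 15: 8 − 7 = 1
  item 16: 8 − 6 = 2
  item 19: 8 − 7 = 1
Scored responses: 6, 7, 7, 6, 1, 3, 7, 7, 1, 7, 6, 7, 4, 3, 1, 2, 2, 5, 1
Total = 6 + 7 + 7 + 6 + 1 + 3 + 7 + 7 + 1 + 7 + 6 + 7 + 4 + 3 + 1 + 2 + 2 + 5 + 1 = 83

83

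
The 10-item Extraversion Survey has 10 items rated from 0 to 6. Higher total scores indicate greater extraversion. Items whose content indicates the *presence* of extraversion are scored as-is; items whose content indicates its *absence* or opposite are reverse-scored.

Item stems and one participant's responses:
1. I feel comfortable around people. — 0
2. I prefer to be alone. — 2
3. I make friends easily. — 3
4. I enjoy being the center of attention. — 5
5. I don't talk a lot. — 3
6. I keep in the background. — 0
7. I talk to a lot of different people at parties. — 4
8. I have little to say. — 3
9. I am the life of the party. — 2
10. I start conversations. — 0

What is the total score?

Items 2, 5, 6, 8 describe the absence/opposite of extraversion → reverse-score.
reversed = (0+6) − raw = 6 − raw.
  item 1: 0
  item 2: 6 − 2 = 4
  item 3: 3
  item 4: 5
  item 5: 6 − 3 = 3
  item 6: 6 − 0 = 6
  item 7: 4
  item 8: 6 − 3 = 3
  item 9: 2
  item 10: 0
Total = 0 + 4 + 3 + 5 + 3 + 6 + 4 + 3 + 2 + 0 = 30

30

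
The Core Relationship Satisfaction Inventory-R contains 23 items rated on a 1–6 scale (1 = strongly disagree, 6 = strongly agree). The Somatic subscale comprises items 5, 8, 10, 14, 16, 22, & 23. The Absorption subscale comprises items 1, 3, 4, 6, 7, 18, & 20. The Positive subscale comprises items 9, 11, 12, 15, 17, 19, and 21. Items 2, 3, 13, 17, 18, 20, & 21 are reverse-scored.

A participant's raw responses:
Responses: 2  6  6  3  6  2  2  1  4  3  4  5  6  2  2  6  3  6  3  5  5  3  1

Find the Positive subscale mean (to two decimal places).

Positive items: 9, 11, 12, 15, 17, 19, 21.
Of these, items 17 & 21 are reverse-scored; reverse-coded value = 7 − response.
  item 9: 4
  item 11: 4
  item 12: 5
  item 15: 2
  item 17: 7 − 3 = 4
  item 19: 3
  item 21: 7 − 5 = 2
Sum = 4 + 4 + 5 + 2 + 4 + 3 + 2 = 24
Mean = 24 / 7 = 3.43

3.43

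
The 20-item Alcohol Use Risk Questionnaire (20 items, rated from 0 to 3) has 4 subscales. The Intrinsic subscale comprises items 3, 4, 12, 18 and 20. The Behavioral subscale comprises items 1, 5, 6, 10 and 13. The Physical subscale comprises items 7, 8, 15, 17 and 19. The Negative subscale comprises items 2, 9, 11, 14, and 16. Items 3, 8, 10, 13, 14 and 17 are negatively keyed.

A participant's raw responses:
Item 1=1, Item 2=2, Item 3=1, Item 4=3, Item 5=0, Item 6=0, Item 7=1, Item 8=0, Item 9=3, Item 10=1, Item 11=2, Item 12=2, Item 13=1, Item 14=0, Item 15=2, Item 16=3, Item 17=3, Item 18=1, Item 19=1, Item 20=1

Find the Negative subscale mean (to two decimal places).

Negative items: 2, 9, 11, 14, 16.
Of these, item 14 is negatively keyed; reversed = (0+3) − raw = 3 − raw.
  item 2: 2
  item 9: 3
  item 11: 2
  item 14: 3 − 0 = 3
  item 16: 3
Sum = 2 + 3 + 2 + 3 + 3 = 13
Mean = 13 / 5 = 2.60

2.60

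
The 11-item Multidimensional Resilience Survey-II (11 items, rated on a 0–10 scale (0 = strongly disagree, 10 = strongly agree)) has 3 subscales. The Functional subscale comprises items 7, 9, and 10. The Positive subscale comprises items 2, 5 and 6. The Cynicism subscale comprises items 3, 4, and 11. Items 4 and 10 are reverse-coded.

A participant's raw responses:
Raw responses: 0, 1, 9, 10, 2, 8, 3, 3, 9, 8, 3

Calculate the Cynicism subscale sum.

Cynicism items: 3, 4, 11.
Of these, item 4 is reverse-coded; reversed = (0+10) − raw = 10 − raw.
  item 3: 9
  item 4: 10 − 10 = 0
  item 11: 3
Sum = 9 + 0 + 3 = 12

12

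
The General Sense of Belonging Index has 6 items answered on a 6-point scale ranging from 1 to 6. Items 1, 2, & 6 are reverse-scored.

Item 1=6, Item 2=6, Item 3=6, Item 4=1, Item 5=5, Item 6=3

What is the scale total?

18

Raw sum = 27. Reverse-scored items: 1, 2, 6; their raw sum = 15.
Each reversal replaces raw with 7 − raw, changing the total by 7 − 2·raw per item.
Total = 27 + 3·7 − 2·15 = 27 + 21 − 30 = 18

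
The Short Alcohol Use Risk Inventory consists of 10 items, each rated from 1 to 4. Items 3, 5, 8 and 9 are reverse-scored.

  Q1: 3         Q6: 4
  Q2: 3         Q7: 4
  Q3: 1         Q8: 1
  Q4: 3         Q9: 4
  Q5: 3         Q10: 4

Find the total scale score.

32

Reverse-coded items (reverse-coded value = 5 − response):
  item 3: 5 − 1 = 4
  item 5: 5 − 3 = 2
  item 8: 5 − 1 = 4
  item 9: 5 − 4 = 1
After reverse-coding: 3, 3, 4, 3, 2, 4, 4, 4, 1, 4
Total = 3 + 3 + 4 + 3 + 2 + 4 + 4 + 4 + 1 + 4 = 32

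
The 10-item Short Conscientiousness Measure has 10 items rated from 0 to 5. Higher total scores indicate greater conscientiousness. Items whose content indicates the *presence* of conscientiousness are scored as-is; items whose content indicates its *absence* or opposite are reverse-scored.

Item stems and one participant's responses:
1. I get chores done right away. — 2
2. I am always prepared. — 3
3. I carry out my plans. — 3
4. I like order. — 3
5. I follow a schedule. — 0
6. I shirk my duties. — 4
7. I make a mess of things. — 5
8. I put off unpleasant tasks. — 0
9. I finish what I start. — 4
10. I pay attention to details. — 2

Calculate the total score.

23

Items 6, 7, 8 describe the absence/opposite of conscientiousness → reverse-score.
reverse-coded value = 5 − response.
  item 1: 2
  item 2: 3
  item 3: 3
  item 4: 3
  item 5: 0
  item 6: 5 − 4 = 1
  item 7: 5 − 5 = 0
  item 8: 5 − 0 = 5
  item 9: 4
  item 10: 2
Total = 2 + 3 + 3 + 3 + 0 + 1 + 0 + 5 + 4 + 2 = 23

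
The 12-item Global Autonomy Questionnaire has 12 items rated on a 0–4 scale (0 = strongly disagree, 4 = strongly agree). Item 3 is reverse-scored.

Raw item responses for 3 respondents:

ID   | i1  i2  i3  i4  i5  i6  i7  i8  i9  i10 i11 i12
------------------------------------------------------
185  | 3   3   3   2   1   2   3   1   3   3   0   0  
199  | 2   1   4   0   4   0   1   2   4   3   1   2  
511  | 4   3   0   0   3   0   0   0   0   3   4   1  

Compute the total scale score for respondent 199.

20

Respondent 199 raw: 2, 1, 4, 0, 4, 0, 1, 2, 4, 3, 1, 2.
Reverse-coded (on a 0–4 scale, reversed = 4 − raw):
  item 1: 2
  item 2: 1
  item 3: 4 − 4 = 0
  item 4: 0
  item 5: 4
  item 6: 0
  item 7: 1
  item 8: 2
  item 9: 4
  item 10: 3
  item 11: 1
  item 12: 2
Sum = 2 + 1 + 0 + 0 + 4 + 0 + 1 + 2 + 4 + 3 + 1 + 2 = 20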